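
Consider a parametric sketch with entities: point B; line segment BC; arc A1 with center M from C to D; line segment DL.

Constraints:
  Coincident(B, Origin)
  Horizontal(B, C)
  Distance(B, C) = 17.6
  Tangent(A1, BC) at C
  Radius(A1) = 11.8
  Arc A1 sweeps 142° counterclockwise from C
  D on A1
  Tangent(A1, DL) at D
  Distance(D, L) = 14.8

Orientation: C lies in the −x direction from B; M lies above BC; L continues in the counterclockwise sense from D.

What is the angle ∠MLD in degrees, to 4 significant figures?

38.57°

On A1, C sits at bearing -90° from M; a 142° counterclockwise sweep puts D at bearing 52°, so D = M + 11.8·(cos 52°, sin 52°) = (-10.34, 21.10). Since A1 is tangent to DL there, MD ⟂ DL, so DL runs along (−sin 52°, cos 52°); with |DL| = 14.8, L = (-22.00, 30.21). Then cos ∠MLD = LM·LD / (|LM||LD|), giving 38.57°.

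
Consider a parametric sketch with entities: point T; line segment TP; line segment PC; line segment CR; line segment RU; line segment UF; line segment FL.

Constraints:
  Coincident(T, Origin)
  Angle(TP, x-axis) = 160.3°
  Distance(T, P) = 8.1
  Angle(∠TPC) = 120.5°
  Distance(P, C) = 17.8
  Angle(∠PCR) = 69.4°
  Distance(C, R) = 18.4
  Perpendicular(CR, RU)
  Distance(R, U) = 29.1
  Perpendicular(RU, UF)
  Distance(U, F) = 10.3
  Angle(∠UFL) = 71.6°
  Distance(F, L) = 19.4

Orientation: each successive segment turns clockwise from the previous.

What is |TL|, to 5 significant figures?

7.3627

T is at the origin; TP runs at 160.3° with length 8.1, so P = (-7.6259, 2.7305). ∠TPC = 120.5° gives PC at 100.80° from the x-axis; with |PC| = 17.8, C = (-10.961, 20.215). ∠PCR = 69.4° gives CR at -9.8000° from the x-axis; with |CR| = 18.4, R = (7.1702, 17.083). The perpendicularity gives RU at right angles to CR, so RU runs at -99.800°; with |RU| = 29.1, U = (2.2171, -11.592). RU ⟂ UF, so UF runs at 170.20°; with |UF| = 10.3, F = (-7.9326, -9.8389). ∠UFL = 71.6° gives FL at 61.800° from the x-axis; with |FL| = 19.4, L = (1.2349, 7.2584). Then |TL| = |L − T| = 7.3627.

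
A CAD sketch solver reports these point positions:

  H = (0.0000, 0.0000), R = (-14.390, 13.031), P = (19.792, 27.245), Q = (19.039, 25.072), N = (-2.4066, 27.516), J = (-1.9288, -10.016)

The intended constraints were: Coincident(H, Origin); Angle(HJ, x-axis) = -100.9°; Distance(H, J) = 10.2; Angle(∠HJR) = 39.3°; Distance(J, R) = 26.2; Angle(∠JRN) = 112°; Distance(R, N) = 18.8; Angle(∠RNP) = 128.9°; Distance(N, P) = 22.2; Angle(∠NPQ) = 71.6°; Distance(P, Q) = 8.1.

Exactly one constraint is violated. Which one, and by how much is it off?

Distance(P, Q) = 8.1 — off by 5.80.

H = (0.00, 0.00) ✓; HJ at -100.9° ✓; |HJ| = 10.20 ✓; ∠HJR = 39.30° ✓; |JR| = 26.20 ✓; ∠JRN = 112.0° ✓; |RN| = 18.80 ✓; ∠RNP = 128.9° ✓; |NP| = 22.20 ✓; ∠NPQ = 71.59° ✓; |PQ| = 2.300 ✗.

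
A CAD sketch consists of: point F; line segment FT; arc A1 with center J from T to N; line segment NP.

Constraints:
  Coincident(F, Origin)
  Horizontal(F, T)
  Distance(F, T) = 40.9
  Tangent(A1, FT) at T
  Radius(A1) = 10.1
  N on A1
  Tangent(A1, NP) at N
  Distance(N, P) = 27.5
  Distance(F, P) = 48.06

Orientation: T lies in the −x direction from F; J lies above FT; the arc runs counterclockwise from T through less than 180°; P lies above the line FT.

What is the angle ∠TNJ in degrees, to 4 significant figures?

45.62°

F is at the origin; FT is horizontal with |FT| = 40.9 and T on the −x side, so T = (-40.90, 0.000). Since A1 is tangent to FT there, JT ⟂ FT, so J = T + (0, 10.1) = (-40.90, 10.10). Since JN ⟂ NP (tangency), |JP| = √(10.1² + 27.5²) = 29.30 regardless of where N sits on A1. So P lies on both circle(F, 48.06) and circle(J, 29.30); the above-FT intersection is P = (-30.21, 37.38). N is the foot of the tangent from P: N = (-30.80, 9.883).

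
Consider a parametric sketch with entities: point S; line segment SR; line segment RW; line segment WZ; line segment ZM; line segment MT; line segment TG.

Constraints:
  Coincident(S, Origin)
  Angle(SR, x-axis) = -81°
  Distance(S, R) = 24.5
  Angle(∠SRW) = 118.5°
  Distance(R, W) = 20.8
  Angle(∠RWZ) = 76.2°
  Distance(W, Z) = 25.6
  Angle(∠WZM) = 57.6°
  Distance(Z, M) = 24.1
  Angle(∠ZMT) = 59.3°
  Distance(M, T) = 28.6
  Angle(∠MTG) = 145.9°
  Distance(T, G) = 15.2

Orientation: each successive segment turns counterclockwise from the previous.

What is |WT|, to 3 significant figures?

5.16

∠WZM = 57.6° gives ZM at -153° from the x-axis; with |ZM| = 24.1, M = (4.45, -16.5). ∠ZMT = 59.3° gives MT at -32.6° from the x-axis; with |MT| = 28.6, T = (28.5, -31.9). Then |WT| = |T − W| = 5.16.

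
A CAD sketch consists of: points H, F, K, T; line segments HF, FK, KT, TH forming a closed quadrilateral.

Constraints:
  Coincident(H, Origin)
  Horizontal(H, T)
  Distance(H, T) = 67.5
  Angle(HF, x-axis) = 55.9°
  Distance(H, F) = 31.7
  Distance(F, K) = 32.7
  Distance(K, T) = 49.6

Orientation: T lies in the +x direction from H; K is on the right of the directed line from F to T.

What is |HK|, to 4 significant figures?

19.42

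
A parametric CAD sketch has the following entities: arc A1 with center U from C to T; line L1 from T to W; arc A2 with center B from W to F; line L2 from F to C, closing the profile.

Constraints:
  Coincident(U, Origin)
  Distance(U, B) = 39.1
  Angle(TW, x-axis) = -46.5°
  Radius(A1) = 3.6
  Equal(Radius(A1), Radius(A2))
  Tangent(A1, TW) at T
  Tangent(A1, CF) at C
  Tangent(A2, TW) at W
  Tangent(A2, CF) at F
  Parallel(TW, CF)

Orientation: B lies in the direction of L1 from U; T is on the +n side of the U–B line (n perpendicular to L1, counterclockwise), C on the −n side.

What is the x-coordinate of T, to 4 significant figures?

2.611

U is at the origin and B lies 39.1 along u from U, so B = 39.1·u = (26.91, -28.36). Tangency of A1 to both parallel lines with radius 3.6 puts T and C at U ± 3.6·n: T = (2.611, 2.478), C = (-2.611, -2.478). So T.x = 2.611.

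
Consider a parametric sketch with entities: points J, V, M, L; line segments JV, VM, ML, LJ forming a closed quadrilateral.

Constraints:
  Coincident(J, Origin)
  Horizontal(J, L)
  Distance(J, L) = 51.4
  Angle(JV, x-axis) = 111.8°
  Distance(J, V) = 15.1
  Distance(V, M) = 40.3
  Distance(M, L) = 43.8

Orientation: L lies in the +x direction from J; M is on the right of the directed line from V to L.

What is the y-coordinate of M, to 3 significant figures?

-21.6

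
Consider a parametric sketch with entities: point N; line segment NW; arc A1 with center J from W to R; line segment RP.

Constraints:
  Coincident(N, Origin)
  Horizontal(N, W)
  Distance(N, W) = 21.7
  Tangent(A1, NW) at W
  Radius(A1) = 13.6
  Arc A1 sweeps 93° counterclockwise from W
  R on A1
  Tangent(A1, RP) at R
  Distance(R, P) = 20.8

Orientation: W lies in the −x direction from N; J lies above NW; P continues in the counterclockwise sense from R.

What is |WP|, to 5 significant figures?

37.241

N is at the origin; N and W share the same y with |NW| = 21.7 and W on the −x side, so W = (-21.700, 0.0000). Since A1 is tangent to NW there, JW ⟂ NW, so J = W + (0, 13.6) = (-21.700, 13.600). On A1, W sits at bearing -90° from J; a 93° counterclockwise sweep puts R at bearing 3°, so R = J + 13.6·(cos 3°, sin 3°) = (-8.1186, 14.312). Tangency of A1 to RP means the radius JR is perpendicular to RP, so RP runs along (−sin 3°, cos 3°); with |RP| = 20.8, P = (-9.2072, 35.083). Then |WP| = |P − W| = 37.241.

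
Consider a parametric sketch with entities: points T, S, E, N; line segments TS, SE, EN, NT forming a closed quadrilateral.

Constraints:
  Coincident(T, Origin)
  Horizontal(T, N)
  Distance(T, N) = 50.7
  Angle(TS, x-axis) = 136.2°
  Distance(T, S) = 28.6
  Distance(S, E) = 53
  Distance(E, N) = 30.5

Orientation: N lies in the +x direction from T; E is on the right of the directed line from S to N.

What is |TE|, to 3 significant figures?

25.0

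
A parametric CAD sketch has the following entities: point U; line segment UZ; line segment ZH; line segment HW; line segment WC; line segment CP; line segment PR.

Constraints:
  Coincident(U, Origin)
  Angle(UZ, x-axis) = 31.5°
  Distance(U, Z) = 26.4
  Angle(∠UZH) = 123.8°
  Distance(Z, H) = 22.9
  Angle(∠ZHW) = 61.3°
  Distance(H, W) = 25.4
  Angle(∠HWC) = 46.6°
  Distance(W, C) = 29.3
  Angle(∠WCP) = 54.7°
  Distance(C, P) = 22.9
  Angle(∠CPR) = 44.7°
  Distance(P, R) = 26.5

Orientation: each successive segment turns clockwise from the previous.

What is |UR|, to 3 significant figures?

17.0

U is at the origin; UZ runs at 31.5° with length 26.4, so Z = (22.5, 13.8). ∠UZH = 123.8° gives ZH at -24.7° from the x-axis; with |ZH| = 22.9, H = (43.3, 4.22). ∠ZHW = 61.3° gives HW at -143° from the x-axis; with |HW| = 25.4, W = (22.9, -10.9). ∠HWC = 46.6° gives WC at 83.2° from the x-axis; with |WC| = 29.3, C = (26.4, 18.2). ∠WCP = 54.7° gives CP at -42.1° from the x-axis; with |CP| = 22.9, P = (43.4, 2.82). ∠CPR = 44.7° gives PR at -177° from the x-axis; with |PR| = 26.5, R = (16.9, 1.62). Then |UR| = |R − U| = 17.0.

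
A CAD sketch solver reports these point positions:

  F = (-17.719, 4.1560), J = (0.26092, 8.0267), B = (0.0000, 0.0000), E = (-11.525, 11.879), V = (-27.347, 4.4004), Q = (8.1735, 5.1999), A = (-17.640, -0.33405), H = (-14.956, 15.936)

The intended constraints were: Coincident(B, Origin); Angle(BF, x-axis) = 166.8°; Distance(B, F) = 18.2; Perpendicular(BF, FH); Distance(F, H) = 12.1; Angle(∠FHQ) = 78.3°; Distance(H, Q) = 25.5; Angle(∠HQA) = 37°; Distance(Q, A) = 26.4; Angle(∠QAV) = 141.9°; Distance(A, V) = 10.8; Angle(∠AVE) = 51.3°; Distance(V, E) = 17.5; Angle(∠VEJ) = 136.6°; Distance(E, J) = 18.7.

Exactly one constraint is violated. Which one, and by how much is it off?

Distance(E, J) = 18.7 — off by 6.30.

B = (0.00, 0.00) ✓; BF at 166.8° ✓; |BF| = 18.20 ✓; ∠(BF, FH) = 90.00° ✓; |FH| = 12.10 ✓; ∠FHQ = 78.30° ✓; |HQ| = 25.50 ✓; ∠HQA = 37.00° ✓; |QA| = 26.40 ✓; ∠QAV = 141.9° ✓; |AV| = 10.80 ✓; ∠AVE = 51.30° ✓; |VE| = 17.50 ✓; ∠VEJ = 136.6° ✓; |EJ| = 12.40 ✗.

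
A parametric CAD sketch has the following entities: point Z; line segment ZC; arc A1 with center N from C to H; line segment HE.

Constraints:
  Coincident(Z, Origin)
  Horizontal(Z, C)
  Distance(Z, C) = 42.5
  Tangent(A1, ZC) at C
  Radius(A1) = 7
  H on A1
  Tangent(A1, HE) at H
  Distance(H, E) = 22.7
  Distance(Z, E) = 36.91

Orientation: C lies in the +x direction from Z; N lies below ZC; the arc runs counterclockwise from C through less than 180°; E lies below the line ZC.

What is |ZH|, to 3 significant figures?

36.3

Checks: Z.y = 0.00, C.y = 0.00 ✓; |NH| = 7.000 ✓; ∠(NH, HE) = 90.00° ✓; |HE| = 22.70 ✓; |ZE| = 36.91 ✓.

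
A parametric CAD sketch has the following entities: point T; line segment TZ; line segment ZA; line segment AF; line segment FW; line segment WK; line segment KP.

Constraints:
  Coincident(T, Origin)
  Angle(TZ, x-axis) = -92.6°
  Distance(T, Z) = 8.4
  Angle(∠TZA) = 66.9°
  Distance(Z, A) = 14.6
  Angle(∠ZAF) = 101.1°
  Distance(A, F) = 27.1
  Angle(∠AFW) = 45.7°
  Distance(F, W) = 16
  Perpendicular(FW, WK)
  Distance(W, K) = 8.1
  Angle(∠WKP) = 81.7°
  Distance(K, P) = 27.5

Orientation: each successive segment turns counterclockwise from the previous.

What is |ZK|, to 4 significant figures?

15.50

T is at the origin; TZ runs at -92.6° with length 8.4, so Z = (-0.3810, -8.391). ∠TZA = 66.9° gives ZA at 20.50° from the x-axis; with |ZA| = 14.6, A = (13.29, -3.278). ∠ZAF = 101.1° gives AF at 99.40° from the x-axis; with |AF| = 27.1, F = (8.868, 23.46). ∠AFW = 45.7° gives FW at -126.3° from the x-axis; with |FW| = 16.0, W = (-0.6040, 10.56). FW ⟂ WK, so WK runs at -36.30°; with |WK| = 8.1, K = (5.924, 5.768). Then |ZK| = |K − Z| = 15.50.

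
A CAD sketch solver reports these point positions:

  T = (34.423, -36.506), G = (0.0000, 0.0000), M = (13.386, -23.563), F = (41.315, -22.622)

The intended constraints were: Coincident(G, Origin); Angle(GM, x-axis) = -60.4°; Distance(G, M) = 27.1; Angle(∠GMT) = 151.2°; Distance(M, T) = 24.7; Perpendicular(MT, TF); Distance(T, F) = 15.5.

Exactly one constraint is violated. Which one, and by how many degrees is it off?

Perpendicular(MT, TF) — off by 5.20°.

G = (0.00, 0.00) ✓; GM at -60.40° ✓; |GM| = 27.10 ✓; ∠GMT = 151.2° ✓; |MT| = 24.70 ✓; ∠(MT, TF) = 95.20° ✗; |TF| = 15.50 ✓.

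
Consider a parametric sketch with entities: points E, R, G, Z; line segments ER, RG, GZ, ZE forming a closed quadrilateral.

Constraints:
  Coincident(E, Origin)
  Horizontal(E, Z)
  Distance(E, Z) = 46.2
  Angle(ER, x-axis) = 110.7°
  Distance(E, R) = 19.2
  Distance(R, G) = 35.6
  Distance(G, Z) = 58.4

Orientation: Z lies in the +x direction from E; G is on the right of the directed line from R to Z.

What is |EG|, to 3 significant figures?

19.9

Checks: |RG| = 35.60 ✓; |GZ| = 58.40 ✓.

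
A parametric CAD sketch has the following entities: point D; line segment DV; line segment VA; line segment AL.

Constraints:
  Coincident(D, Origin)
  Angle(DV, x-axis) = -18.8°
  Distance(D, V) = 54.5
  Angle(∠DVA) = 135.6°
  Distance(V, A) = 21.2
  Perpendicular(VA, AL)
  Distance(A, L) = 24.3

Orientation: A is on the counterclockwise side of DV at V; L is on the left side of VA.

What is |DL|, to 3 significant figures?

61.7

∠DVA = 135.6°, so VA runs at -18.8° + (180° − 135.6°) = 25.6° from the x-axis; with |VA| = 21.2, A = V + 21.2·(cos 25.6°, sin 25.6°) = (70.7, -8.40). VA ⟂ AL; with |AL| = 24.3 on the left of VA, L = A + 24.3·(-0.432, 0.902) = (60.2, 13.5). Then |DL| = |L − D| = 61.7.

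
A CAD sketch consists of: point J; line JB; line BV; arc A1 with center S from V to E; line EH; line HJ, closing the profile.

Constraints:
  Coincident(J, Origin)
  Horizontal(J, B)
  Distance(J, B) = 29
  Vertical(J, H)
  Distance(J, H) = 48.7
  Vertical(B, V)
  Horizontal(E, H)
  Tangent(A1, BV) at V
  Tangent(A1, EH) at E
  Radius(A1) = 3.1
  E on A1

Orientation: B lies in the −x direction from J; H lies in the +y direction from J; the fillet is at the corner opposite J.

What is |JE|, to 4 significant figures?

55.16

J is at the origin; JB is horizontal with |JB| = 29.0 and B on the −x side, so B = (-29.00, 0.000). JH is vertical with |JH| = 48.7 and H on the +y side, so H = (0.000, 48.70). The virtual corner opposite J is at (-29.00, 48.70). Tangency of A1 to BV means the radius SV is perpendicular to BV and since A1 is tangent to EH there, SE ⟂ EH, with radius 3.1, so the center S sits 3.1 in from both sides at S = (-25.90, 45.60). That places the tangent points at V = (-29.00, 45.60) on BV and E = (-25.90, 48.70) on EH. Then |JE| = |E − J| = 55.16.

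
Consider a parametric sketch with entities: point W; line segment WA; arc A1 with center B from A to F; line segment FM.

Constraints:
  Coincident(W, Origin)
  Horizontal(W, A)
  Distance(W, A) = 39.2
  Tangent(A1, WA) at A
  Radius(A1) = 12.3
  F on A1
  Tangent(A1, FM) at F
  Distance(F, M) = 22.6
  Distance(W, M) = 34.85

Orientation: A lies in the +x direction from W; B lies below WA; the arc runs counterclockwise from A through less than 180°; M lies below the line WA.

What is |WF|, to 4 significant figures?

28.83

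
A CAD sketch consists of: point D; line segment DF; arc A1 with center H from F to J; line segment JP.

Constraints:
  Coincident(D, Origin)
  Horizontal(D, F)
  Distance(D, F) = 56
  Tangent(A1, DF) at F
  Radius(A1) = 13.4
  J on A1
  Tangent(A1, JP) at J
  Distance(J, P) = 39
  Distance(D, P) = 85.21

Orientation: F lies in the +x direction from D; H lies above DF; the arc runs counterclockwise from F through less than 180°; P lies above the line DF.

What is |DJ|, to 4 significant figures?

70.84

Checks: |HJ| = 13.40 ✓; ∠(HJ, JP) = 90.00° ✓; |JP| = 39.00 ✓; |DP| = 85.21 ✓.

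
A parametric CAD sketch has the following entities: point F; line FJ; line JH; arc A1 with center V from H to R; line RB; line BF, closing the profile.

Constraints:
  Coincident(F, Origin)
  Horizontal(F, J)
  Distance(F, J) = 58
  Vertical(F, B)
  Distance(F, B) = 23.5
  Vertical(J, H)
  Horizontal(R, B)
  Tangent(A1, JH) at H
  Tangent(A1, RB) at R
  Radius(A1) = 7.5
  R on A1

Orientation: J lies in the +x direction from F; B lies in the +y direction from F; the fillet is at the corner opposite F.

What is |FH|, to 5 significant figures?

60.166

F is at the origin; FJ is horizontal with |FJ| = 58.0 and J on the +x side, so J = (58.000, 0.0000). FB is vertical with |FB| = 23.5 and B on the +y side, so B = (0.0000, 23.500). The virtual corner opposite F is at (58.000, 23.500). Tangency of A1 to JH means the radius VH is perpendicular to JH and tangency of A1 to RB means the radius VR is perpendicular to RB, with radius 7.5, so the center V sits 7.5 in from both sides at V = (50.500, 16.000). That places the tangent points at H = (58.000, 16.000) on JH and R = (50.500, 23.500) on RB. Then |FH| = |H − F| = 60.166.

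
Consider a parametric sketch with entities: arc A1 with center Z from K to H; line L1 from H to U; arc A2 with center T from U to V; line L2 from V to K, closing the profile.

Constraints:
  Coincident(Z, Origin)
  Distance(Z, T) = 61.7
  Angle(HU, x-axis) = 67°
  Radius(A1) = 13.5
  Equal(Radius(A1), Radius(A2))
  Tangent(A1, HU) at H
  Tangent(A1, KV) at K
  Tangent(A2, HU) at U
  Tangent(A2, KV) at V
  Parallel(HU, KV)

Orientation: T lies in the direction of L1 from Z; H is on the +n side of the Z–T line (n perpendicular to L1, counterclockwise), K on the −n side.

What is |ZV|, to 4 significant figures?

63.16

Tangency of A1 to both parallel lines with radius 13.5 puts H and K at Z ± 13.5·n: H = (-12.43, 5.275), K = (12.43, -5.275). Equal radii place U and V the same way about T: U = T + 13.5·n = (11.68, 62.07), V = T − 13.5·n = (36.53, 51.52). Then |ZV| = |V − Z| = 63.16.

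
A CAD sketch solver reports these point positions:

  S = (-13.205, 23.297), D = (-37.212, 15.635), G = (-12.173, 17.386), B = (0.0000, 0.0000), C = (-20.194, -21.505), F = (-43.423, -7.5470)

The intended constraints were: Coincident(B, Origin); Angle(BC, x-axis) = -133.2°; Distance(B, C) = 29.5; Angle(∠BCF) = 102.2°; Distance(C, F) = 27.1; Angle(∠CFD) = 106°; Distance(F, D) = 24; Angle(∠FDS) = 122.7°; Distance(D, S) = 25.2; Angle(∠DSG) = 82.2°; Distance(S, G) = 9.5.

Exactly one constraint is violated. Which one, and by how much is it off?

Distance(S, G) = 9.5 — off by 3.50.

B = (0.00, 0.00) ✓; BC at -133.2° ✓; |BC| = 29.50 ✓; ∠BCF = 102.2° ✓; |CF| = 27.10 ✓; ∠CFD = 106.0° ✓; |FD| = 24.00 ✓; ∠FDS = 122.7° ✓; |DS| = 25.20 ✓; ∠DSG = 82.20° ✓; |SG| = 6.000 ✗.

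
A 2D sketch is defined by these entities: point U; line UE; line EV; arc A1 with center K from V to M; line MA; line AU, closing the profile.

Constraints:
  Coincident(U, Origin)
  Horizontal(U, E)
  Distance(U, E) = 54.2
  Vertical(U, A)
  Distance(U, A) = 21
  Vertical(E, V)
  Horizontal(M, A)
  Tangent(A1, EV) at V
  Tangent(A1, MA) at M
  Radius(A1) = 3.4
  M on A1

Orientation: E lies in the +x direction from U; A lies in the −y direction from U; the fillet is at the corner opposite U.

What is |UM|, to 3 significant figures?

55.0

U is at the origin; UE is horizontal with |UE| = 54.2 and E on the +x side, so E = (54.2, 0.00). UA is vertical with |UA| = 21.0 and A on the −y side, so A = (0.00, -21.0). The virtual corner opposite U is at (54.2, -21.0). Tangency of A1 to EV means the radius KV is perpendicular to EV and the tangent condition forces KM to be normal to MA, with radius 3.4, so the center K sits 3.4 in from both sides at K = (50.8, -17.6). That places the tangent points at V = (54.2, -17.6) on EV and M = (50.8, -21.0) on MA. Then |UM| = |M − U| = 55.0.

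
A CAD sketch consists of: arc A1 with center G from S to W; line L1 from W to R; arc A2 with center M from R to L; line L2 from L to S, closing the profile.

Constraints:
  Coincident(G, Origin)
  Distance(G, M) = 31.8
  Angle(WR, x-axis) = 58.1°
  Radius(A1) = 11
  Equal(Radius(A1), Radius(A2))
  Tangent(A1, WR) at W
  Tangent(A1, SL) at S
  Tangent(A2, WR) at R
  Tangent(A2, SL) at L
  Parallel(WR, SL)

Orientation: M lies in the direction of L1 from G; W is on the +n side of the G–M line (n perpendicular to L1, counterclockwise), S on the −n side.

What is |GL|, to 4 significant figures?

33.65

The slot axis is L1's direction at 58.1°, so u = (cos 58.1°, sin 58.1°) = (0.5284, 0.8490) and n = (−sin 58.1°, cos 58.1°) = (-0.8490, 0.5284). G is at the origin and M lies 31.8 along u from G, so M = 31.8·u = (16.80, 27.00). Tangency of A1 to both parallel lines with radius 11.0 puts W and S at G ± 11.0·n: W = (-9.339, 5.813), S = (9.339, -5.813). Equal radii place R and L the same way about M: R = M + 11.0·n = (7.466, 32.81), L = M − 11.0·n = (26.14, 21.18). Then |GL| = |L − G| = 33.65.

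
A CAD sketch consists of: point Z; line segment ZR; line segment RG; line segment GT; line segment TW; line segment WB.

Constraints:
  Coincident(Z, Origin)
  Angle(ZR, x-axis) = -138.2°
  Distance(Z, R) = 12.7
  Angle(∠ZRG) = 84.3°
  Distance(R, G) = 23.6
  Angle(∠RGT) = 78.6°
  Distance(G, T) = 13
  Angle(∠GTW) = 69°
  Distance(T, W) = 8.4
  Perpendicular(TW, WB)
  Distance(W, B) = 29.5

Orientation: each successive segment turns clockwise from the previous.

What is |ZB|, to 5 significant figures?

40.865

∠GTW = 69.0° gives TW at -86.300° from the x-axis; with |TW| = 8.4, W = (-11.020, 7.6534). TW ⟂ WB, so WB runs at -176.30°; with |WB| = 29.5, B = (-40.458, 5.7497). Then |ZB| = |B − Z| = 40.865.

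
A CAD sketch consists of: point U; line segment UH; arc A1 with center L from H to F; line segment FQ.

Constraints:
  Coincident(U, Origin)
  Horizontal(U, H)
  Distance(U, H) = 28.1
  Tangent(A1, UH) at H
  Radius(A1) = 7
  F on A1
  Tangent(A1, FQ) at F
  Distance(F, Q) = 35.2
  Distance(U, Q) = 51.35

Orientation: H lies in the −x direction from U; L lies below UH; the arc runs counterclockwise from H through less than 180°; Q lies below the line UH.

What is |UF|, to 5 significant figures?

35.951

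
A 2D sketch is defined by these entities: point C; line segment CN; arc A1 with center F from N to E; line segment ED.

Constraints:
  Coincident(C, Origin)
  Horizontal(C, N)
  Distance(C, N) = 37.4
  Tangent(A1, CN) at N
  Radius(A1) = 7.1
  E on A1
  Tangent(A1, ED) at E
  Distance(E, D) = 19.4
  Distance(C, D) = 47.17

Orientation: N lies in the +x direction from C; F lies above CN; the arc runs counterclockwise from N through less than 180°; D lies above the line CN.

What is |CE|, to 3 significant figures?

45.1

Checks: |CN| = 37.40 ✓; |FE| = 7.100 ✓; ∠(FE, ED) = 90.00° ✓; |ED| = 19.40 ✓; |CD| = 47.17 ✓.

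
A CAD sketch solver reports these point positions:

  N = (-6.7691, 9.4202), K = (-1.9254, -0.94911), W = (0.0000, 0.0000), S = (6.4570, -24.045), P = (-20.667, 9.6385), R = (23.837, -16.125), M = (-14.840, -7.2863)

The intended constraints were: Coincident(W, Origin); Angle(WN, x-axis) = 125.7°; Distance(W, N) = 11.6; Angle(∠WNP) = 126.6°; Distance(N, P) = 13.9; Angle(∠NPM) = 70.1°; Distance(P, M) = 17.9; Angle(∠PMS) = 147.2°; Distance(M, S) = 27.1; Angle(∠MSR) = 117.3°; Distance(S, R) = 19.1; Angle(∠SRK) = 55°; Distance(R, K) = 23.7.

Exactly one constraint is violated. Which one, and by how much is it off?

Distance(R, K) = 23.7 — off by 6.20.

W = (0.00, 0.00) ✓; WN at 125.7° ✓; |WN| = 11.60 ✓; ∠WNP = 126.6° ✓; |NP| = 13.90 ✓; ∠NPM = 70.10° ✓; |PM| = 17.90 ✓; ∠PMS = 147.2° ✓; |MS| = 27.10 ✓; ∠MSR = 117.3° ✓; |SR| = 19.10 ✓; ∠SRK = 55.00° ✓; |RK| = 29.90 ✗.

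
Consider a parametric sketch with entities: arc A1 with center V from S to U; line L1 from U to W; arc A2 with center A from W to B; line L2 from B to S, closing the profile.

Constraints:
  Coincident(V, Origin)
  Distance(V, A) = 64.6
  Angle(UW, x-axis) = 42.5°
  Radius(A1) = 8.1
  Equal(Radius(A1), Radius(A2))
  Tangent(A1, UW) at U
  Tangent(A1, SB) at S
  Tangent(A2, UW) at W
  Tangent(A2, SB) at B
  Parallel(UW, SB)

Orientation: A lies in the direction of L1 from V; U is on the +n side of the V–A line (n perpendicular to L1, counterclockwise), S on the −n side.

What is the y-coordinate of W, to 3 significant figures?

49.6

The slot axis is L1's direction at 42.5°, so u = (cos 42.5°, sin 42.5°) = (0.737, 0.676) and n = (−sin 42.5°, cos 42.5°) = (-0.676, 0.737). V is at the origin and A lies 64.6 along u from V, so A = 64.6·u = (47.6, 43.6). Tangency of A1 to both parallel lines with radius 8.1 puts U and S at V ± 8.1·n: U = (-5.47, 5.97), S = (5.47, -5.97). Equal radii place W and B the same way about A: W = A + 8.1·n = (42.2, 49.6), B = A − 8.1·n = (53.1, 37.7). So W.y = 49.6.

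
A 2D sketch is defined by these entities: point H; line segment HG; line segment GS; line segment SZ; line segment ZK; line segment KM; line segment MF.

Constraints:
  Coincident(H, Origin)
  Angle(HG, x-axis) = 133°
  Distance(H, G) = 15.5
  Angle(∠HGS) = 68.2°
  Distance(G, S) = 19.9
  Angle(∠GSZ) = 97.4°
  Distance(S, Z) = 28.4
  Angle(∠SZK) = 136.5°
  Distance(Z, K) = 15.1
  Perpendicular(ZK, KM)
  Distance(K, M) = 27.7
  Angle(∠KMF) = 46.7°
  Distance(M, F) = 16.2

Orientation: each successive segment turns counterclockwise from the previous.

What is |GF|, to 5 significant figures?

22.604

The perpendicularity gives KM at right angles to ZK, so KM runs at 100.90°; with |KM| = 27.7, M = (14.471, 8.0844). ∠KMF = 46.7° gives MF at -125.80° from the x-axis; with |MF| = 16.2, F = (4.9950, -5.0548). Then |GF| = |F − G| = 22.604.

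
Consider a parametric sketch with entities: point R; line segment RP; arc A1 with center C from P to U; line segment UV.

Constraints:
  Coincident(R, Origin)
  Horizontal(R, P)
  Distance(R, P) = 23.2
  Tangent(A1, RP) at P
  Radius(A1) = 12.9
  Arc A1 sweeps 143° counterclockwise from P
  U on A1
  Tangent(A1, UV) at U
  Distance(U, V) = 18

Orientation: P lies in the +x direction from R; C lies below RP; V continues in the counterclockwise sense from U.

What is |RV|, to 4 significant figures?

45.25

R is at the origin; RP is horizontal with |RP| = 23.2 and P on the +x side, so P = (23.20, 0.000). Since A1 is tangent to RP there, CP ⟂ RP, so C = P + (0, -12.9) = (23.20, -12.90). On A1, P sits at bearing 90° from C; a 143° counterclockwise sweep puts U at bearing 233°, so U = C + 12.9·(cos 233°, sin 233°) = (15.44, -23.20). The tangent condition forces CU to be normal to UV, so UV runs along (−sin 233°, cos 233°); with |UV| = 18.0, V = (29.81, -34.04). Then |RV| = |V − R| = 45.25.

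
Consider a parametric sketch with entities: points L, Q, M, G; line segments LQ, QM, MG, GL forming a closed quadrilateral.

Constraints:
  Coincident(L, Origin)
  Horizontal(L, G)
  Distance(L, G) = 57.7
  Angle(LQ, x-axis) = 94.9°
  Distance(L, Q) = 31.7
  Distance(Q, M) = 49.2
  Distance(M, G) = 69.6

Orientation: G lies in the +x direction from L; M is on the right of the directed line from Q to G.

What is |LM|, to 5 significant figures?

19.698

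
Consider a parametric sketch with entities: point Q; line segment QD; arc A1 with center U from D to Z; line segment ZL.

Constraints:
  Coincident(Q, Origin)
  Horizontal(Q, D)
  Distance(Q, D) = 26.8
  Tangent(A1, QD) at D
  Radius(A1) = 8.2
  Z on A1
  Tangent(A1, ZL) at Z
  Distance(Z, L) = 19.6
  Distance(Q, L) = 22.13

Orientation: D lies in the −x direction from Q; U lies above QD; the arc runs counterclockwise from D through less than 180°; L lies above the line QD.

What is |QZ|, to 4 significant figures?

20.28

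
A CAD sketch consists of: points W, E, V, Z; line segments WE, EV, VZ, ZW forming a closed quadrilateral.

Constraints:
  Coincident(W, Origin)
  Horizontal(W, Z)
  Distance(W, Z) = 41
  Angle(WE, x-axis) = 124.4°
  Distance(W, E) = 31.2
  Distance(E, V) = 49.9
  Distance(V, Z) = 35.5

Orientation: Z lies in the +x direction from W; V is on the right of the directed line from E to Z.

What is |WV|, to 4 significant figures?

18.73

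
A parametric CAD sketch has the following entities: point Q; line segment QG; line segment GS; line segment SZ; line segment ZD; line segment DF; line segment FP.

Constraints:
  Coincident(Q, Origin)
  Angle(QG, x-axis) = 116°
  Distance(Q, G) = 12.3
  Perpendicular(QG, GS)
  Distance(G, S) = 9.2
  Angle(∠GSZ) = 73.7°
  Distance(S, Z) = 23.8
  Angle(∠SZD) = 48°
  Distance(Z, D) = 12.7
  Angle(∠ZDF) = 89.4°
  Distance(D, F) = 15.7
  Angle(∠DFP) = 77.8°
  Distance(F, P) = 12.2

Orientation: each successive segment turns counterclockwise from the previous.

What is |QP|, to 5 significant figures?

13.616

Q is at the origin; QG runs at 116.0° with length 12.3, so G = (-5.3920, 11.055). The perpendicularity gives GS at right angles to QG, so GS runs at -154.00°; with |GS| = 9.2, S = (-13.661, 7.0222). ∠GSZ = 73.7° gives SZ at -47.700° from the x-axis; with |SZ| = 23.8, Z = (2.3568, -10.581). ∠SZD = 48.0° gives ZD at 84.300° from the x-axis; with |ZD| = 12.7, D = (3.6182, 2.0561). ∠ZDF = 89.4° gives DF at 174.90° from the x-axis; with |DF| = 15.7, F = (-12.020, 3.4518). ∠DFP = 77.8° gives FP at -82.900° from the x-axis; with |FP| = 12.2, P = (-10.512, -8.6547). Then |QP| = |P − Q| = 13.616.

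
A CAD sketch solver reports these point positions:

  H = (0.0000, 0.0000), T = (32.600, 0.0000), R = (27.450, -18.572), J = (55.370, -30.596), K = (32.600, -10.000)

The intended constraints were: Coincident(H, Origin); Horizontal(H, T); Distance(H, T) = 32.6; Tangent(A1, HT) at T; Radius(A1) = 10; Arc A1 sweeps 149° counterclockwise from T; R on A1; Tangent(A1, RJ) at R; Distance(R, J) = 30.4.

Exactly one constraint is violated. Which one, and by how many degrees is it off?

Tangent(A1, RJ) at R — off by 7.70°.

H = (0.00, 0.00) ✓; H.y = 0.00, T.y = 0.00 ✓; |HT| = 32.60 ✓; ∠(KT, TH) = 90.00° ✓; |KT| = 10.00 ✓; bearing(K→R) − bearing(K→T) = 149.0° ✓; |KR| = 10.00 ✓; ∠(KR, RJ) = 82.30° ✗; |RJ| = 30.40 ✓.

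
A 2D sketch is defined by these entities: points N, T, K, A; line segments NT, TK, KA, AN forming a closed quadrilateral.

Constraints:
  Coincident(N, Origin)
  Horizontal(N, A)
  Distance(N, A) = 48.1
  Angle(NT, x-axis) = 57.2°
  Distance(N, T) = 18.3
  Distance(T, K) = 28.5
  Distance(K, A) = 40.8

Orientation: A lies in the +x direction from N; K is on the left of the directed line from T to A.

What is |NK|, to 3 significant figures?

46.6

N is at the origin; N and A share the same y with |NA| = 48.1 and A in +x, so A = (48.1, 0). NT runs at 57.2° with |NT| = 18.3, so T = (9.91, 15.4). K is determined by |TK| = 28.5 and |KA| = 40.8 together: it lies at the intersection of circle(T, 28.5) and circle(A, 40.8). With |TA| = 41.2, the foot of the radical line on TA is 10.2 from T and the perpendicular offset is √(28.5² − 10.2²) = 26.6. Taking the left-of-TA solution: K = (29.3, 36.2).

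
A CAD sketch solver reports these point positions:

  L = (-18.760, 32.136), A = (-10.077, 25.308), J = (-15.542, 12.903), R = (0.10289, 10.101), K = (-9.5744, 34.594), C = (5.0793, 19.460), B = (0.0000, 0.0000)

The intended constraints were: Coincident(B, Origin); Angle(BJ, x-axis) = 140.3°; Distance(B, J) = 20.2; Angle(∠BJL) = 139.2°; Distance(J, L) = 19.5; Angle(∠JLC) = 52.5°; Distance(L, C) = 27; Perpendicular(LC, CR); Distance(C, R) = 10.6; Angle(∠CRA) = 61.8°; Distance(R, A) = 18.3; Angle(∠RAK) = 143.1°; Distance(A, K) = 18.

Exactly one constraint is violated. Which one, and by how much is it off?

Distance(A, K) = 18 — off by 8.70.

B = (0.00, 0.00) ✓; BJ at 140.3° ✓; |BJ| = 20.20 ✓; ∠BJL = 139.2° ✓; |JL| = 19.50 ✓; ∠JLC = 52.50° ✓; |LC| = 27.00 ✓; ∠(LC, CR) = 90.00° ✓; |CR| = 10.60 ✓; ∠CRA = 61.80° ✓; |RA| = 18.30 ✓; ∠RAK = 143.1° ✓; |AK| = 9.300 ✗.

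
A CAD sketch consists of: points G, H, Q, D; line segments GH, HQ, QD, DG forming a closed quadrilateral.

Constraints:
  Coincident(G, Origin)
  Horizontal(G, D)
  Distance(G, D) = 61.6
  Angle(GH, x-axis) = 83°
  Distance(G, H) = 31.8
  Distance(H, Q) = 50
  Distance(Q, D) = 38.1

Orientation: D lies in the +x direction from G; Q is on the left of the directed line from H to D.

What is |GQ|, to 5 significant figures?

65.228

G is at the origin; G and D share the same y with |GD| = 61.6 and D in +x, so D = (61.6, 0). GH runs at 83.0° with |GH| = 31.8, so H = (3.8754, 31.563). Q is determined by |HQ| = 50.0 and |QD| = 38.1 together: it lies at the intersection of circle(H, 50.0) and circle(D, 38.1). With |HD| = 65.790, the foot of the radical line on HD is 40.863 from H and the perpendicular offset is √(50.0² − 40.863²) = 28.814. Taking the left-of-HD solution: Q = (53.552, 37.240).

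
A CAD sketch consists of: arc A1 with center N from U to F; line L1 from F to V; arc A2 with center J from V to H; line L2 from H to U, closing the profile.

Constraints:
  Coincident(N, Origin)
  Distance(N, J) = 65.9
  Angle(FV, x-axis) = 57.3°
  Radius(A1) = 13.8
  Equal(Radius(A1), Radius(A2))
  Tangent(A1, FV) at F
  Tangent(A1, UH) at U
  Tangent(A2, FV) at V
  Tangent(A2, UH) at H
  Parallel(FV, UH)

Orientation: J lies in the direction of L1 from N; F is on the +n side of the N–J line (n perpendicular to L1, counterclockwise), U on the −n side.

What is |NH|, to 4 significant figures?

67.33

Tangency of A1 to both parallel lines with radius 13.8 puts F and U at N ± 13.8·n: F = (-11.61, 7.455), U = (11.61, -7.455). Equal radii place V and H the same way about J: V = J + 13.8·n = (23.99, 62.91), H = J − 13.8·n = (47.21, 48.00). Then |NH| = |H − N| = 67.33.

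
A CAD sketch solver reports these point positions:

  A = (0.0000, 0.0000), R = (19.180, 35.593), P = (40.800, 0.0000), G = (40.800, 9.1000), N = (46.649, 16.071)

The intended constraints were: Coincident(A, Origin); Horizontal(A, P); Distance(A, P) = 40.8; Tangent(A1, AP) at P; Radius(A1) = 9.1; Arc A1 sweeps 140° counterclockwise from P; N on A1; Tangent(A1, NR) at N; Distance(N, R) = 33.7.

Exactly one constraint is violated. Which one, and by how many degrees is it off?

Tangent(A1, NR) at N — off by 4.60°.

A = (0.00, 0.00) ✓; A.y = 0.00, P.y = 0.00 ✓; |AP| = 40.80 ✓; ∠(GP, PA) = 90.00° ✓; |GP| = 9.100 ✓; bearing(G→N) − bearing(G→P) = 140.0° ✓; |GN| = 9.100 ✓; ∠(GN, NR) = 85.40° ✗; |NR| = 33.70 ✓.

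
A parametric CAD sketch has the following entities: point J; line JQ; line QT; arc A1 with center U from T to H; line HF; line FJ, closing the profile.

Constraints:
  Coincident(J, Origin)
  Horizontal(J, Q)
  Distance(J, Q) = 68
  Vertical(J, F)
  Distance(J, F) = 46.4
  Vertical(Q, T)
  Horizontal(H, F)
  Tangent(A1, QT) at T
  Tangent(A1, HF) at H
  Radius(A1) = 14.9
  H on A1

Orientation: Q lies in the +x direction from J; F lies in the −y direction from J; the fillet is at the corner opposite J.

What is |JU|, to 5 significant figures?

61.740

J is at the origin; J and Q share the same y with |JQ| = 68.0 and Q on the +x side, so Q = (68.000, 0.0000). JF is vertical with |JF| = 46.4 and F on the −y side, so F = (0.0000, -46.400). The virtual corner opposite J is at (68.000, -46.400). The tangent condition forces UT to be normal to QT and tangency of A1 to HF means the radius UH is perpendicular to HF, with radius 14.9, so the center U sits 14.9 in from both sides at U = (53.100, -31.500). Then |JU| = |U − J| = 61.740.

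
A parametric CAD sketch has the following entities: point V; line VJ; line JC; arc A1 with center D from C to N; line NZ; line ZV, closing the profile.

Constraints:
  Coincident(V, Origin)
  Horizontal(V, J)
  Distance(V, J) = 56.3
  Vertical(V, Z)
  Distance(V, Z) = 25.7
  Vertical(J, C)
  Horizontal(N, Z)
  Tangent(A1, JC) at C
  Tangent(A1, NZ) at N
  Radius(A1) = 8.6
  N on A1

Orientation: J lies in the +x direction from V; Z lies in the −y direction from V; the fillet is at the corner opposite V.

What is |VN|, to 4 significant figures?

54.18

V is at the origin; VJ is horizontal with |VJ| = 56.3 and J on the +x side, so J = (56.30, 0.000). V and Z share the same x with |VZ| = 25.7 and Z on the −y side, so Z = (0.000, -25.70). The virtual corner opposite V is at (56.30, -25.70). The tangent condition forces DC to be normal to JC and since A1 is tangent to NZ there, DN ⟂ NZ, with radius 8.6, so the center D sits 8.6 in from both sides at D = (47.70, -17.10). That places the tangent points at C = (56.30, -17.10) on JC and N = (47.70, -25.70) on NZ. Then |VN| = |N − V| = 54.18.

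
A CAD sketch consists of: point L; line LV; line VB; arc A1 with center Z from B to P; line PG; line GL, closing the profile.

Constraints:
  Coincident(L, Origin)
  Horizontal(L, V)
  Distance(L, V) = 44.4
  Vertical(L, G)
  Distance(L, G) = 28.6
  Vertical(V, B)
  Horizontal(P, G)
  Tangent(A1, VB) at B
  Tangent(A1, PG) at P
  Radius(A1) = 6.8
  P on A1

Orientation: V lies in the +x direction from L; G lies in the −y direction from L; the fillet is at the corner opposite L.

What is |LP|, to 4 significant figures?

47.24

L is at the origin; L and V share the same y with |LV| = 44.4 and V on the +x side, so V = (44.40, 0.000). L and G share the same x with |LG| = 28.6 and G on the −y side, so G = (0.000, -28.60). The virtual corner opposite L is at (44.40, -28.60). Tangency of A1 to VB means the radius ZB is perpendicular to VB and the tangent condition forces ZP to be normal to PG, with radius 6.8, so the center Z sits 6.8 in from both sides at Z = (37.60, -21.80). That places the tangent points at B = (44.40, -21.80) on VB and P = (37.60, -28.60) on PG. Then |LP| = |P − L| = 47.24.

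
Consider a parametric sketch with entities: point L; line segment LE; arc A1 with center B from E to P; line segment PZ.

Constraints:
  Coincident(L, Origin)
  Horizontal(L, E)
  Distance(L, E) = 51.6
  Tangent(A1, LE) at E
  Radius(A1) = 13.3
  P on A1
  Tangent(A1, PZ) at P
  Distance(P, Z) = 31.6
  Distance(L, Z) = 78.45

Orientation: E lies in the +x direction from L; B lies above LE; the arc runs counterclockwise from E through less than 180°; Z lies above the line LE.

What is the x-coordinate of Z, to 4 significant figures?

64.10

Checks: |BP| = 13.30 ✓; ∠(BP, PZ) = 90.00° ✓; |PZ| = 31.60 ✓; |LZ| = 78.45 ✓.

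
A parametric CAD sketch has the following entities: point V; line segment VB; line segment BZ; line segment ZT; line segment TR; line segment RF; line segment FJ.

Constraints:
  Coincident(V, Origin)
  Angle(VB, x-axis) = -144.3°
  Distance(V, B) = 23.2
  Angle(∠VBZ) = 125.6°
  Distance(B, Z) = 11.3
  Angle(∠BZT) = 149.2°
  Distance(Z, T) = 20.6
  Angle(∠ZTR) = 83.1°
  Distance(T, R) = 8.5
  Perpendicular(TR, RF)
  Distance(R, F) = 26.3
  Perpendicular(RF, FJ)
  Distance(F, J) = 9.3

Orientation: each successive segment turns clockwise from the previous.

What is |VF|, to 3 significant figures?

24.2

∠ZTR = 83.1° gives TR at 33.6° from the x-axis; with |TR| = 8.5, R = (-35.8, 10.5). The perpendicularity gives RF at right angles to TR, so RF runs at -56.4°; with |RF| = 26.3, F = (-21.3, -11.5). Then |VF| = |F − V| = 24.2.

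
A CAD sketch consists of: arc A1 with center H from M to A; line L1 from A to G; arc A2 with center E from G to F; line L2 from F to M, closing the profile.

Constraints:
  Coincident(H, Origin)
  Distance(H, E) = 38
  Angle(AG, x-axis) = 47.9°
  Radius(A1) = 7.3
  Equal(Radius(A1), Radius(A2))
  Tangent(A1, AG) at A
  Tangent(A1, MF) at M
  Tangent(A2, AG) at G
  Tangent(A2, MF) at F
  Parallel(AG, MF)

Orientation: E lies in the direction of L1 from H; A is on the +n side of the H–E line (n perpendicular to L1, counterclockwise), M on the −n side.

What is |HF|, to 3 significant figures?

38.7

The slot axis is L1's direction at 47.9°, so u = (cos 47.9°, sin 47.9°) = (0.670, 0.742) and n = (−sin 47.9°, cos 47.9°) = (-0.742, 0.670). H is at the origin and E lies 38.0 along u from H, so E = 38.0·u = (25.5, 28.2). Tangency of A1 to both parallel lines with radius 7.3 puts A and M at H ± 7.3·n: A = (-5.42, 4.89), M = (5.42, -4.89). Equal radii place G and F the same way about E: G = E + 7.3·n = (20.1, 33.1), F = E − 7.3·n = (30.9, 23.3). Then |HF| = |F − H| = 38.7.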